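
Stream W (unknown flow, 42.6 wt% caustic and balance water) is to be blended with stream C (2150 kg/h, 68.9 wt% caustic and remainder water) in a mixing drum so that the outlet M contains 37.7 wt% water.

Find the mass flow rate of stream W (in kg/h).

Let W be the unknown flow. Total out = 2150 + W.
water balance: 668.65 + 0.574·W = 0.377·(2150 + W)
(0.574 − 0.377)·W = 0.377×2150 − 668.65 = 141.9
W = 141.9 / 0.197 = 720.3 kg/h

720.3 kg/h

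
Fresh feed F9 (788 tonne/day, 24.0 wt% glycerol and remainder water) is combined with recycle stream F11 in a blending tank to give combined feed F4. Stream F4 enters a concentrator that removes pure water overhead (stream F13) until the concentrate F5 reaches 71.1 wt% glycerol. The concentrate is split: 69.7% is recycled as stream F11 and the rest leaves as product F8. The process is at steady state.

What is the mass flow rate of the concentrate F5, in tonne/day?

Overall glycerol balance (none leaves overhead): glycerol in fresh feed = glycerol in product, i.e. 788×0.240 = (1−0.697)·F5·0.711.
F5 = 189.12/(0.711×0.303) = 877.86 tonne/day.

877.9 tonne/day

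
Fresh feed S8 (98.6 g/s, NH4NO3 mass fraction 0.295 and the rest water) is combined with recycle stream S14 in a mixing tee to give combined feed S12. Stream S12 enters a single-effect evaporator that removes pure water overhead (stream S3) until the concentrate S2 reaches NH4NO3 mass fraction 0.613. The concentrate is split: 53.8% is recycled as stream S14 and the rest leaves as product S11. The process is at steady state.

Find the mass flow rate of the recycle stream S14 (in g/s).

55.26 g/s

Overall NH4NO3 balance (none leaves overhead): NH4NO3 in fresh feed = NH4NO3 in product, i.e. 98.6×0.295 = (1−0.538)·S2·0.613.
S2 = 29.087/(0.613×0.462) = 102.71 g/s.
Recycle S14 = 0.538×102.71 = 55.256 g/s.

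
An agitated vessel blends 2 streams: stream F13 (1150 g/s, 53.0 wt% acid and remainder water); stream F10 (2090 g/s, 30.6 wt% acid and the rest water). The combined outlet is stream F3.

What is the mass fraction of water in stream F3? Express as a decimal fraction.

0.614

Total flow out = 1150 + 2090 = 3240 g/s.
water in = 1150×0.470 + 2090×0.694 = 1991 g/s.
water mass fraction in F3 = 1991/3240 = 0.614.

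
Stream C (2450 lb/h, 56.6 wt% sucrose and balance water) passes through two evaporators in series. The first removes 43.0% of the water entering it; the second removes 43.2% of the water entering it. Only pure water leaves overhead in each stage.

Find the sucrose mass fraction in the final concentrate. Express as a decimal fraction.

0.801

water in feed = 2450×0.434 = 1063.3 lb/h.
After stage 1: water left = (1−0.430)×1063.3 = 606.08; stream total = 1992.8 lb/h.
After stage 2: water left = (1−0.432)×606.08 = 344.25; final concentrate = 1731 lb/h.
sucrose fraction = 1386.7/1731 = 0.801.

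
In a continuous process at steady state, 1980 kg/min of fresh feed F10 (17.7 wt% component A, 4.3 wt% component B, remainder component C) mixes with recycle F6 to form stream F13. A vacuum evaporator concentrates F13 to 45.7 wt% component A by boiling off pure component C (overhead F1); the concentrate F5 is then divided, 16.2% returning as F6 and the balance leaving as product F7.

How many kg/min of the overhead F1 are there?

1213 kg/min

Overall component A balance (none leaves overhead): component A in fresh feed = component A in product, i.e. 1980×0.177 = (1−0.162)·F5·0.457.
F5 = 350.46/(0.457×0.838) = 915.12 kg/min.
Recycle F6 = 0.162×915.12 = 148.25 kg/min.
Combined feed F13 = 1980 + 148.25 = 2128.2 kg/min.
Overhead F1 = F13 − F5 = 2128.2 − 915.12 = 1213.1 kg/min.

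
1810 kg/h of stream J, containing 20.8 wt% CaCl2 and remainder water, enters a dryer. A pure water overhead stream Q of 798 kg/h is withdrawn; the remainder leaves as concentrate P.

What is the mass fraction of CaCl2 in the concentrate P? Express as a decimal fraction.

CaCl2 is not removed: 1810×0.208 = 376.48 kg/h of CaCl2 enters P.
Concentrate = 1810 − 798 = 1012 kg/h.
Mass fraction = 376.48/1012 = 0.372.

0.372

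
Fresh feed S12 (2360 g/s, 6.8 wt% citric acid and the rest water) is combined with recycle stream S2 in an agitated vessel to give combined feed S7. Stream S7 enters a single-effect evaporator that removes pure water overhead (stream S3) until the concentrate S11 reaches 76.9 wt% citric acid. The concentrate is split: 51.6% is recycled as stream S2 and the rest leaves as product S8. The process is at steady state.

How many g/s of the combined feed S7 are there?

Overall citric acid balance (none leaves overhead): citric acid in fresh feed = citric acid in product, i.e. 2360×0.068 = (1−0.516)·S11·0.769.
S11 = 160.48/(0.769×0.484) = 431.17 g/s.
Recycle S2 = 0.516×431.17 = 222.48 g/s.
Combined feed S7 = 2360 + 222.48 = 2582.5 g/s.

2582 g/s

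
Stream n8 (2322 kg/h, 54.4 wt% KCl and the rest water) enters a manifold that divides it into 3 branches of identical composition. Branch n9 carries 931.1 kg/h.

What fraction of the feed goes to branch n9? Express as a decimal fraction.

0.401

Fraction to n9 = 931.1/2322 = 0.4010.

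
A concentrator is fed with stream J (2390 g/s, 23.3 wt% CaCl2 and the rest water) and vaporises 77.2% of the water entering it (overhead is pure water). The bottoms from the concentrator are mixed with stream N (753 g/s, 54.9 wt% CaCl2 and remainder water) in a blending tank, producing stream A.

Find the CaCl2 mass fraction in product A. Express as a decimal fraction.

0.562

Vapour removed = 0.772×0.767×2390 = 1415.2 g/s; concentrate = 974.82 g/s.
CaCl2 reaching the mixer = 556.87 (from concentrate) + 753×0.549 = 970.27 g/s.
Product flow = 974.82 + 753 = 1727.8 g/s; CaCl2 fraction = 0.562.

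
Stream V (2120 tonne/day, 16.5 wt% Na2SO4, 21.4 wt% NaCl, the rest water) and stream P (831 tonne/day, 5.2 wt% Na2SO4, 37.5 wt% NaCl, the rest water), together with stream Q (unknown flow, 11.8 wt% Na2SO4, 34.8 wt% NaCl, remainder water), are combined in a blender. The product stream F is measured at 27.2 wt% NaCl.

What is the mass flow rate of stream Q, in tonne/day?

491.7 tonne/day

Let Q be the unknown flow. Total out = 2951 + Q.
NaCl balance: 765.31 + 0.348·Q = 0.272·(2951 + Q)
(0.348 − 0.272)·Q = 0.272×2951 − 765.31 = 37.367
Q = 37.367 / 0.076 = 491.67 tonne/day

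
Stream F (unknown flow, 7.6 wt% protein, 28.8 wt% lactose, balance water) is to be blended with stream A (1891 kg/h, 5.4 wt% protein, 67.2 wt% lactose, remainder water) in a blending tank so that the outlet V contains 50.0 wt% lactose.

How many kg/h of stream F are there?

1534 kg/h

Let F be the unknown flow. Total out = 1891 + F.
lactose balance: 1270.8 + 0.288·F = 0.500·(1891 + F)
(0.288 − 0.500)·F = 0.500×1891 − 1270.8 = -325.25
F = -325.25 / -0.212 = 1534.2 kg/h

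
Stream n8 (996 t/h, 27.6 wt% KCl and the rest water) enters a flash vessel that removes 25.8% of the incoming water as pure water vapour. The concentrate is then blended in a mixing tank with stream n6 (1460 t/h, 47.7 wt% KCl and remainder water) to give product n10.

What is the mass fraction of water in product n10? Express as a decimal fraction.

0.572

Vapour removed = 0.258×0.724×996 = 186.04 t/h; concentrate = 809.96 t/h.
water reaching the mixer = 535.06 (from concentrate) + 1460×0.523 = 1298.6 t/h.
Product flow = 809.96 + 1460 = 2270 t/h; water fraction = 0.572.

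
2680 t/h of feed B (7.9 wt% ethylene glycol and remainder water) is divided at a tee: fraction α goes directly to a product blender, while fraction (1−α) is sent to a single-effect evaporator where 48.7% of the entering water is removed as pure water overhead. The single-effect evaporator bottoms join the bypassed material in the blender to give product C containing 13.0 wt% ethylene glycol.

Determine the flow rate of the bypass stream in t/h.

335.9 t/h

All 2680×0.079 = 211.72 t/h of ethylene glycol reaches C, so C = 211.72/0.130 = 1628.6 t/h and vapour = 1051.4 t/h.
The evaporator receives (1−α)·2680 of feed at 0.921 water and removes 0.487 of that water:
0.487×0.921×(1−α)×2680 = 1051.4
(1−α) = 1051.4/1202.1 = 0.8747;  α = 0.1253.
Bypass flow = 0.1253×2680 = 335.92 t/h.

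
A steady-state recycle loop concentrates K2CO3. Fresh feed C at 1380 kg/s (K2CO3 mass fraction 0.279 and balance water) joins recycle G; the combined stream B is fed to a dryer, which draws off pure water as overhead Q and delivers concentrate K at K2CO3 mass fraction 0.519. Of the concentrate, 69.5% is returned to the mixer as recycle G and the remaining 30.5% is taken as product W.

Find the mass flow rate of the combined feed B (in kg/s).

3070 kg/s

Overall K2CO3 balance (none leaves overhead): K2CO3 in fresh feed = K2CO3 in product, i.e. 1380×0.279 = (1−0.695)·K·0.519.
K = 385.02/(0.519×0.305) = 2432.3 kg/s.
Recycle G = 0.695×2432.3 = 1690.4 kg/s.
Combined feed B = 1380 + 1690.4 = 3070.4 kg/s.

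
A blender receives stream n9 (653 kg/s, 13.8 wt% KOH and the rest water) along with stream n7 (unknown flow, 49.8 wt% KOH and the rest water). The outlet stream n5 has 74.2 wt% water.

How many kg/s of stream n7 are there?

Let n7 be the unknown flow. Total out = 653 + n7.
water balance: 562.89 + 0.502·n7 = 0.742·(653 + n7)
(0.502 − 0.742)·n7 = 0.742×653 − 562.89 = -78.36
n7 = -78.36 / -0.240 = 326.5 kg/s

326.5 kg/s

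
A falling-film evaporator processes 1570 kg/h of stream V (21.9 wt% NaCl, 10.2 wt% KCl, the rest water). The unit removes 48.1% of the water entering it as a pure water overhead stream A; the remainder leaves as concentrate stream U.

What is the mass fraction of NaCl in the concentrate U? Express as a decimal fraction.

0.325

NaCl is not removed: 1570×0.219 = 343.83 kg/h of NaCl enters U.
water entering = 1570×0.679 = 1066 kg/h; overhead removed = 0.481×1066 = 512.76 kg/h.
Concentrate = 1570 − 512.76 = 1057.2 kg/h.
Mass fraction = 343.83/1057.2 = 0.325.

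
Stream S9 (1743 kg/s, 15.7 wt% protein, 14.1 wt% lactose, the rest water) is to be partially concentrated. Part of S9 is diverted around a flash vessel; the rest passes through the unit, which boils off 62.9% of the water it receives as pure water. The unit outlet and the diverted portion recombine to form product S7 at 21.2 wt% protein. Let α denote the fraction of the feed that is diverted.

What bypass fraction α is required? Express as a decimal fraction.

0.412

All 1743×0.157 = 273.65 kg/s of protein reaches S7, so S7 = 273.65/0.212 = 1290.8 kg/s and vapour = 452.19 kg/s.
The evaporator receives (1−α)·1743 of feed at 0.702 water and removes 0.629 of that water:
0.629×0.702×(1−α)×1743 = 452.19
(1−α) = 452.19/769.64 = 0.5875;  α = 0.4125.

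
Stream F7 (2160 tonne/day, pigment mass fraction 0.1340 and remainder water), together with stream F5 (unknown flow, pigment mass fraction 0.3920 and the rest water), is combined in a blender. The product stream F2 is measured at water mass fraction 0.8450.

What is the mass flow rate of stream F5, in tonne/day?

191.4 tonne/day

Let F5 be the unknown flow. Total out = 2160 + F5.
water balance: 1870.6 + 0.608·F5 = 0.845·(2160 + F5)
(0.608 − 0.845)·F5 = 0.845×2160 − 1870.6 = -45.36
F5 = -45.36 / -0.237 = 191.39 tonne/day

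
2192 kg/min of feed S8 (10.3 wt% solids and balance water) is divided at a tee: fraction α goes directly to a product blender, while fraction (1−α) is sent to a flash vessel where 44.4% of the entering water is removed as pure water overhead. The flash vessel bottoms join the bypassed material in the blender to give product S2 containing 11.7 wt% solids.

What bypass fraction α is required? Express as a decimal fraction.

All 2192×0.103 = 225.78 kg/min of solids reaches S2, so S2 = 225.78/0.117 = 1929.7 kg/min and vapour = 262.29 kg/min.
The evaporator receives (1−α)·2192 of feed at 0.897 water and removes 0.444 of that water:
0.444×0.897×(1−α)×2192 = 262.29
(1−α) = 262.29/873 = 0.3004;  α = 0.6996.

0.700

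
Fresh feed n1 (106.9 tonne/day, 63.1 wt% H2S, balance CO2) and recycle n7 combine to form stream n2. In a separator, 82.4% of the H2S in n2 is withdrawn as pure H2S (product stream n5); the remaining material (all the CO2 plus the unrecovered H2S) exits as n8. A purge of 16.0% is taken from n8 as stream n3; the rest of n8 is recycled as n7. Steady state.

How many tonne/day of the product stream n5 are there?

65.22 tonne/day

H2S in n2: m_A = 106.9×0.631 + (1−0.160)·(1−0.824)·m_A, so m_A = 67.454/0.8522 = 79.156 tonne/day.
Product n5 = 0.824×79.156 = 65.225 tonne/day.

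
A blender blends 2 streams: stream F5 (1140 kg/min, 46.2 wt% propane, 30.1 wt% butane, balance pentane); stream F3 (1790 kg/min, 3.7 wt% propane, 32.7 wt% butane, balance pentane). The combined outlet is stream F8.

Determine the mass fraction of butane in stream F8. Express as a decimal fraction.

Total flow out = 1140 + 1790 = 2930 kg/min.
butane in = 1140×0.301 + 1790×0.327 = 928.47 kg/min.
butane mass fraction in F8 = 928.47/2930 = 0.3169.

0.3169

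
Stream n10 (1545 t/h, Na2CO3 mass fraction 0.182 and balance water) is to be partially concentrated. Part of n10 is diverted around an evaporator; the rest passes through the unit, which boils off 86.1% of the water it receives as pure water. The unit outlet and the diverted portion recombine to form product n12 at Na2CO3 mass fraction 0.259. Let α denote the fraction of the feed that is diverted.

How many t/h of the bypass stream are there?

892.8 t/h

All 1545×0.182 = 281.19 t/h of Na2CO3 reaches n12, so n12 = 281.19/0.259 = 1085.7 t/h and vapour = 459.32 t/h.
The evaporator receives (1−α)·1545 of feed at 0.818 water and removes 0.861 of that water:
0.861×0.818×(1−α)×1545 = 459.32
(1−α) = 459.32/1088.1 = 0.4221;  α = 0.5779.
Bypass flow = 0.5779×1545 = 892.83 t/h.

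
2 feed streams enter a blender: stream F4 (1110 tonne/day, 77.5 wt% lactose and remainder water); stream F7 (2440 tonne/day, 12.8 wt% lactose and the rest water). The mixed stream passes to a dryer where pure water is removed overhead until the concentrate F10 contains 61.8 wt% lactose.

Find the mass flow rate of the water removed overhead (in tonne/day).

1653 tonne/day

lactose entering = 1110×0.775 + 2440×0.128 = 1172.6 tonne/day.
All lactose reports to F10, so F10 = 1172.6/0.618 = 1897.4 tonne/day.
Total feed = 3550 tonne/day; overhead = 3550 − 1897.4 = 1652.6 tonne/day.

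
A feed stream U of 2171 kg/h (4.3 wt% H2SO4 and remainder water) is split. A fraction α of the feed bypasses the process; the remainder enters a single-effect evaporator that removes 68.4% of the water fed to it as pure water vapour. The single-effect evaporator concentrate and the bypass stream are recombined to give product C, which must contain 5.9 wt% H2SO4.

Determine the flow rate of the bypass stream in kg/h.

1272 kg/h

All 2171×0.043 = 93.353 kg/h of H2SO4 reaches C, so C = 93.353/0.059 = 1582.3 kg/h and vapour = 588.75 kg/h.
The evaporator receives (1−α)·2171 of feed at 0.957 water and removes 0.684 of that water:
0.684×0.957×(1−α)×2171 = 588.75
(1−α) = 588.75/1421.1 = 0.4143;  α = 0.5857.
Bypass flow = 0.5857×2171 = 1271.6 kg/h.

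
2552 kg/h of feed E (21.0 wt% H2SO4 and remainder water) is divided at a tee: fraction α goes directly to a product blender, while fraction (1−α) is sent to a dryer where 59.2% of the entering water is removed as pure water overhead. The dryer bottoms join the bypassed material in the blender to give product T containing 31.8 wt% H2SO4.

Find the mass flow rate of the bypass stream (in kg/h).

698.8 kg/h

All 2552×0.210 = 535.92 kg/h of H2SO4 reaches T, so T = 535.92/0.318 = 1685.3 kg/h and vapour = 866.72 kg/h.
The evaporator receives (1−α)·2552 of feed at 0.790 water and removes 0.592 of that water:
0.592×0.790×(1−α)×2552 = 866.72
(1−α) = 866.72/1193.5 = 0.7262;  α = 0.2738.
Bypass flow = 0.2738×2552 = 698.77 kg/h.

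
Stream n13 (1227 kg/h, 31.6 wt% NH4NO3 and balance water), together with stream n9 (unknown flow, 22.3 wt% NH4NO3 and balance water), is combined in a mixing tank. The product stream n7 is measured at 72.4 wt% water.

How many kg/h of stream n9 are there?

926 kg/h

Let n9 be the unknown flow. Total out = 1227 + n9.
water balance: 839.27 + 0.777·n9 = 0.724·(1227 + n9)
(0.777 − 0.724)·n9 = 0.724×1227 − 839.27 = 49.08
n9 = 49.08 / 0.053 = 926.04 kg/h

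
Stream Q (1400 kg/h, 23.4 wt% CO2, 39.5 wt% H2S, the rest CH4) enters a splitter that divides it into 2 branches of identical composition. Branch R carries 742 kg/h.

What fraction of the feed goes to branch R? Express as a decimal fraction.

0.530

Fraction to R = 742/1400 = 0.5300.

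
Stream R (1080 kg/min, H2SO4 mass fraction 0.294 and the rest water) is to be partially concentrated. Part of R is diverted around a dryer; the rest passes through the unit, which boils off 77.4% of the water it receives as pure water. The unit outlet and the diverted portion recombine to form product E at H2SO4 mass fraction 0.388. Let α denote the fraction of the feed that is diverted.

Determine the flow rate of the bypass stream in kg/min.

601.2 kg/min

All 1080×0.294 = 317.52 kg/min of H2SO4 reaches E, so E = 317.52/0.388 = 818.35 kg/min and vapour = 261.65 kg/min.
The evaporator receives (1−α)·1080 of feed at 0.706 water and removes 0.774 of that water:
0.774×0.706×(1−α)×1080 = 261.65
(1−α) = 261.65/590.16 = 0.4434;  α = 0.5566.
Bypass flow = 0.5566×1080 = 601.18 kg/min.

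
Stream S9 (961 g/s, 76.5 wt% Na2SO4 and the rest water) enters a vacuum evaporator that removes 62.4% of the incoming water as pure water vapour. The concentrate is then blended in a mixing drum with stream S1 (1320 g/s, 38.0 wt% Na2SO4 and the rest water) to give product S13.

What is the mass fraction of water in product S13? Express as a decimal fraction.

0.422

Vapour removed = 0.624×0.235×961 = 140.92 g/s; concentrate = 820.08 g/s.
water reaching the mixer = 84.914 (from concentrate) + 1320×0.620 = 903.31 g/s.
Product flow = 820.08 + 1320 = 2140.1 g/s; water fraction = 0.422.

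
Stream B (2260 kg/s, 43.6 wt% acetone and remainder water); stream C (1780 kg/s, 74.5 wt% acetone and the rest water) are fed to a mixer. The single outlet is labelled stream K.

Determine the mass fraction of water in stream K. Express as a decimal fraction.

0.428

Total flow out = 2260 + 1780 = 4040 kg/s.
water in = 2260×0.564 + 1780×0.255 = 1728.5 kg/s.
water mass fraction in K = 1728.5/4040 = 0.428.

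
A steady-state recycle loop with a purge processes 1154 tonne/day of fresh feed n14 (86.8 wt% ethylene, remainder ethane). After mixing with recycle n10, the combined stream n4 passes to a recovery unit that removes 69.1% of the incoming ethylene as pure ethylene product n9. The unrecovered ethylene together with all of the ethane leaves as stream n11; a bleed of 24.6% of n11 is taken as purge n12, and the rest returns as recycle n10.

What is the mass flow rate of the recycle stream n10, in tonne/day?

ethane enters only via n14 and leaves only via the purge: 1154×0.132 = 0.246×(ethane in n11), and the recovery unit passes all ethane, so ethane in n4 = ethane in n11 = 619.22 tonne/day.
ethylene in n4: m_A = 1154×0.868 + (1−0.246)·(1−0.691)·m_A, so m_A = 1001.7/0.7670 = 1305.9 tonne/day.
n11 = (1−0.691)×1305.9 + 619.22 = 1022.8 tonne/day.
Recycle n10 = (1−0.246)×1022.8 = 771.16 tonne/day.

771.2 tonne/day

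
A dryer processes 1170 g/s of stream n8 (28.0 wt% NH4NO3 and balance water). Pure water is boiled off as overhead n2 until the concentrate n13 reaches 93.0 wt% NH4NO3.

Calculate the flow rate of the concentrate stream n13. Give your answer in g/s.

NH4NO3 is conserved: 1170×0.280 = 327.6 g/s all reports to the concentrate.
Concentrate = 327.6/(target fraction) = 352.26 g/s.

352.3 g/s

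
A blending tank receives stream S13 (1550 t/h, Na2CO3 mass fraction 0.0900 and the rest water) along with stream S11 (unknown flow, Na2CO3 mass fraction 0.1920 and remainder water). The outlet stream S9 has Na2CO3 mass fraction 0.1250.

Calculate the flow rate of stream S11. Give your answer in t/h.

Let S11 be the unknown flow. Total out = 1550 + S11.
Na2CO3 balance: 139.5 + 0.192·S11 = 0.125·(1550 + S11)
(0.192 − 0.125)·S11 = 0.125×1550 − 139.5 = 54.25
S11 = 54.25 / 0.067 = 809.7 t/h

809.7 t/h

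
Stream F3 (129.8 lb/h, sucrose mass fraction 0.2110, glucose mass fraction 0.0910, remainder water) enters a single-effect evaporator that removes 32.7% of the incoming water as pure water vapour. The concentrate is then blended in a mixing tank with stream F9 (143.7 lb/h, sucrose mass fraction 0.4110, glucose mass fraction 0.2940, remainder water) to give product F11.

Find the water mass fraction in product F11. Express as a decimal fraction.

Vapour removed = 0.327×0.698×129.8 = 29.626 lb/h; concentrate = 100.17 lb/h.
water reaching the mixer = 60.974 (from concentrate) + 143.7×0.295 = 103.37 lb/h.
Product flow = 100.17 + 143.7 = 243.87 lb/h; water fraction = 0.4238.

0.4238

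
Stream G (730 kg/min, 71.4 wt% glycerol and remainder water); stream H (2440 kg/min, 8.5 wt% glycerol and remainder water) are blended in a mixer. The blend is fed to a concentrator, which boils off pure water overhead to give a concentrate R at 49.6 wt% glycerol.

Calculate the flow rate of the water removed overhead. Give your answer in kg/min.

glycerol entering = 730×0.714 + 2440×0.085 = 728.62 kg/min.
All glycerol reports to R, so R = 728.62/0.496 = 1469 kg/min.
Total feed = 3170 kg/min; overhead = 3170 − 1469 = 1701 kg/min.

1701 kg/min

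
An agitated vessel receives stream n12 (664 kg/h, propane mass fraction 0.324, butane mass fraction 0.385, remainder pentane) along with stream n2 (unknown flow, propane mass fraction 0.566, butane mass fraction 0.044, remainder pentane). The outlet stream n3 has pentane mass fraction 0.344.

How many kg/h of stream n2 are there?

Let n2 be the unknown flow. Total out = 664 + n2.
pentane balance: 193.22 + 0.390·n2 = 0.344·(664 + n2)
(0.390 − 0.344)·n2 = 0.344×664 − 193.22 = 35.192
n2 = 35.192 / 0.046 = 765.04 kg/h

765 kg/h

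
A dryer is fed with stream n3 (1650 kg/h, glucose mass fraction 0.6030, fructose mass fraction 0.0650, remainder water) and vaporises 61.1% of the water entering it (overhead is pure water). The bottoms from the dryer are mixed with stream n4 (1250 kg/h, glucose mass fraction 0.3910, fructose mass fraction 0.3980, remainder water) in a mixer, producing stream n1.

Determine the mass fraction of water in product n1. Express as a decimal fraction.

0.1859

Vapour removed = 0.611×0.332×1650 = 334.71 kg/h; concentrate = 1315.3 kg/h.
water reaching the mixer = 213.09 (from concentrate) + 1250×0.211 = 476.84 kg/h.
Product flow = 1315.3 + 1250 = 2565.3 kg/h; water fraction = 0.1859.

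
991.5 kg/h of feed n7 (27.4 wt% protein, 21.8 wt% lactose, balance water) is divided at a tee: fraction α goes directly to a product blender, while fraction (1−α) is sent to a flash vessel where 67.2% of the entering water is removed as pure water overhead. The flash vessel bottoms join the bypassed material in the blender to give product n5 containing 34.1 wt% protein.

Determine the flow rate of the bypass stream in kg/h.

420.8 kg/h

All 991.5×0.274 = 271.67 kg/h of protein reaches n5, so n5 = 271.67/0.341 = 796.69 kg/h and vapour = 194.81 kg/h.
The evaporator receives (1−α)·991.5 of feed at 0.508 water and removes 0.672 of that water:
0.672×0.508×(1−α)×991.5 = 194.81
(1−α) = 194.81/338.47 = 0.5756;  α = 0.4244.
Bypass flow = 0.4244×991.5 = 420.84 kg/h.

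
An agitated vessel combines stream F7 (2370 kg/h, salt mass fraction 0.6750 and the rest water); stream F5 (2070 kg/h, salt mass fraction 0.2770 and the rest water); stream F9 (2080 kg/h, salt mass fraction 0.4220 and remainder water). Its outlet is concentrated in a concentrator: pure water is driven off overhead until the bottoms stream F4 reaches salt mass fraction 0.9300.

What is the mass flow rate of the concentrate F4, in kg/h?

3281 kg/h

salt entering = 2370×0.675 + 2070×0.277 + 2080×0.422 = 3050.9 kg/h.
All salt reports to F4, so F4 = 3050.9/0.930 = 3280.5 kg/h.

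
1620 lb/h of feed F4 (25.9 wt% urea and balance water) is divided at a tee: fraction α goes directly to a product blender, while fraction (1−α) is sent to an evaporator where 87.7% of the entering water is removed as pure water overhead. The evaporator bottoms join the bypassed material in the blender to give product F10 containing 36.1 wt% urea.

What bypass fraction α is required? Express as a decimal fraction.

0.565

All 1620×0.259 = 419.58 lb/h of urea reaches F10, so F10 = 419.58/0.361 = 1162.3 lb/h and vapour = 457.73 lb/h.
The evaporator receives (1−α)·1620 of feed at 0.741 water and removes 0.877 of that water:
0.877×0.741×(1−α)×1620 = 457.73
(1−α) = 457.73/1052.8 = 0.4348;  α = 0.5652.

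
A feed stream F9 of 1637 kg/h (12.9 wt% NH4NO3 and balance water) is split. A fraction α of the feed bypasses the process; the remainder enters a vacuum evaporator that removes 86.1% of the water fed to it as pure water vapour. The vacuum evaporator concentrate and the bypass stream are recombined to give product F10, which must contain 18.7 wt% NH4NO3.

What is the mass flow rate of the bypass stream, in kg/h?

All 1637×0.129 = 211.17 kg/h of NH4NO3 reaches F10, so F10 = 211.17/0.187 = 1129.3 kg/h and vapour = 507.73 kg/h.
The evaporator receives (1−α)·1637 of feed at 0.871 water and removes 0.861 of that water:
0.861×0.871×(1−α)×1637 = 507.73
(1−α) = 507.73/1227.6 = 0.4136;  α = 0.5864.
Bypass flow = 0.5864×1637 = 959.96 kg/h.

960 kg/h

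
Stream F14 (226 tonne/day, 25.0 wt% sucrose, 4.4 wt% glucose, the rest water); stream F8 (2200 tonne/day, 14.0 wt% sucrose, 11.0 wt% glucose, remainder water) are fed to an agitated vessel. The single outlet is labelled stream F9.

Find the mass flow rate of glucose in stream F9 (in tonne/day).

glucose out = glucose in = 226×0.044 + 2200×0.110 = 251.94 tonne/day.

251.9 tonne/day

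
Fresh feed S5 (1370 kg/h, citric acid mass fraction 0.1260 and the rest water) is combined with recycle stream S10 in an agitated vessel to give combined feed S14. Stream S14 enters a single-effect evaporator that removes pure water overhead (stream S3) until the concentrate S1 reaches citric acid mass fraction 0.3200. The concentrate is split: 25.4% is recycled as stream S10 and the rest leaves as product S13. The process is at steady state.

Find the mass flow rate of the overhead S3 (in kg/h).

830.6 kg/h

Overall citric acid balance (none leaves overhead): citric acid in fresh feed = citric acid in product, i.e. 1370×0.126 = (1−0.254)·S1·0.320.
S1 = 172.62/(0.320×0.746) = 723.11 kg/h.
Recycle S10 = 0.254×723.11 = 183.67 kg/h.
Combined feed S14 = 1370 + 183.67 = 1553.7 kg/h.
Overhead S3 = S14 − S1 = 1553.7 − 723.11 = 830.56 kg/h.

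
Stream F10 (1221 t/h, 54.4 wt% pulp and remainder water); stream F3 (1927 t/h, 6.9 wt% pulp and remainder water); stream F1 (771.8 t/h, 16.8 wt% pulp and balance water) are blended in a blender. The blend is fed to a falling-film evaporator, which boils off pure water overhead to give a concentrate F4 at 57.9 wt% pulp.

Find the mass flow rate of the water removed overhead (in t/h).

2319 t/h

pulp entering = 1221×0.544 + 1927×0.069 + 771.8×0.168 = 926.85 t/h.
All pulp reports to F4, so F4 = 926.85/0.579 = 1600.8 t/h.
Total feed = 3919.8 t/h; overhead = 3919.8 − 1600.8 = 2319 t/h.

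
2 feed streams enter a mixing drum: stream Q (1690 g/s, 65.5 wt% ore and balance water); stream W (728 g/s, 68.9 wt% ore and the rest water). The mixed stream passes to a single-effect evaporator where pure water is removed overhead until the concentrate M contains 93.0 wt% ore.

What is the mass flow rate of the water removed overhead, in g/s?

ore entering = 1690×0.655 + 728×0.689 = 1608.5 g/s.
All ore reports to M, so M = 1608.5/0.930 = 1729.6 g/s.
Total feed = 2418 g/s; overhead = 2418 − 1729.6 = 688.38 g/s.

688.4 g/s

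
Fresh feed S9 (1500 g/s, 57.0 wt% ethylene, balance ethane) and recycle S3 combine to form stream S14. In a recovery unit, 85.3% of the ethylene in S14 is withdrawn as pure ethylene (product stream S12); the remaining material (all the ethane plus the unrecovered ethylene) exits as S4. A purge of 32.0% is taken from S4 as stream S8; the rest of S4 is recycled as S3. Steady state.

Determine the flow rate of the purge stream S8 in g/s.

ethane enters only via S9 and leaves only via the purge: 1500×0.430 = 0.320×(ethane in S4), and the recovery unit passes all ethane, so ethane in S14 = ethane in S4 = 2015.6 g/s.
ethylene in S14: m_A = 1500×0.570 + (1−0.320)·(1−0.853)·m_A, so m_A = 855/0.9000 = 949.96 g/s.
S4 = (1−0.853)×949.96 + 2015.6 = 2155.3 g/s.
Purge S8 = 0.320×2155.3 = 689.69 g/s.

689.7 g/s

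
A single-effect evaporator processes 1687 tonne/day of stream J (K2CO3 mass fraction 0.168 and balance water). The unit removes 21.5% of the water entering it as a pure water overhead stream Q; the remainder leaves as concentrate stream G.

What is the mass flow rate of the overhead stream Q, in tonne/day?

water entering = 1687×0.832 = 1403.6 tonne/day; overhead removed = 0.215×1403.6 = 301.77 tonne/day.

301.8 tonne/day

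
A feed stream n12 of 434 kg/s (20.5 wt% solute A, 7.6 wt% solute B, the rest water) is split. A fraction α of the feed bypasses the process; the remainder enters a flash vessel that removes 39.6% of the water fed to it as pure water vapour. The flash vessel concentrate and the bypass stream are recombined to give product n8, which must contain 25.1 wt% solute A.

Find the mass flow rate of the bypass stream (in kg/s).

All 434×0.205 = 88.97 kg/s of solute A reaches n8, so n8 = 88.97/0.251 = 354.46 kg/s and vapour = 79.538 kg/s.
The evaporator receives (1−α)·434 of feed at 0.719 water and removes 0.396 of that water:
0.396×0.719×(1−α)×434 = 79.538
(1−α) = 79.538/123.57 = 0.6437;  α = 0.3563.
Bypass flow = 0.3563×434 = 154.65 kg/s.

154.6 kg/s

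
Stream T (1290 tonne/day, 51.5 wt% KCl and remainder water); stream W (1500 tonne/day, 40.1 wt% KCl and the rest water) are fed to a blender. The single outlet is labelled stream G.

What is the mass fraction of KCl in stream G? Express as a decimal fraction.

Total flow out = 1290 + 1500 = 2790 tonne/day.
KCl in = 1290×0.515 + 1500×0.401 = 1265.8 tonne/day.
KCl mass fraction in G = 1265.8/2790 = 0.454.

0.454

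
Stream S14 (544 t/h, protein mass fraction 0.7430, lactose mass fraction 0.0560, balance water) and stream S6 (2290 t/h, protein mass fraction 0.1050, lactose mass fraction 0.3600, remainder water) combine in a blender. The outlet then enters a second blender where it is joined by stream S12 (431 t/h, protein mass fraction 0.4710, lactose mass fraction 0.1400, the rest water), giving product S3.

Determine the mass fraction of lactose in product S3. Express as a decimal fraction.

Overall, product flow = 3265 t/h.
lactose in = 544×0.056 + 2290×0.360 + 431×0.140 = 915.2 t/h.
lactose fraction in S3 = 0.2803.

0.2803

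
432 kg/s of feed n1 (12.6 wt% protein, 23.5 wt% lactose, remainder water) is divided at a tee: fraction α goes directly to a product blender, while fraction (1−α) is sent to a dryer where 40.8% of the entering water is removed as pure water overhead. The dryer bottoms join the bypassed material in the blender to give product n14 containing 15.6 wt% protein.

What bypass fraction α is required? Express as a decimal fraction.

0.262

All 432×0.126 = 54.432 kg/s of protein reaches n14, so n14 = 54.432/0.156 = 348.92 kg/s and vapour = 83.077 kg/s.
The evaporator receives (1−α)·432 of feed at 0.639 water and removes 0.408 of that water:
0.408×0.639×(1−α)×432 = 83.077
(1−α) = 83.077/112.63 = 0.7376;  α = 0.2624.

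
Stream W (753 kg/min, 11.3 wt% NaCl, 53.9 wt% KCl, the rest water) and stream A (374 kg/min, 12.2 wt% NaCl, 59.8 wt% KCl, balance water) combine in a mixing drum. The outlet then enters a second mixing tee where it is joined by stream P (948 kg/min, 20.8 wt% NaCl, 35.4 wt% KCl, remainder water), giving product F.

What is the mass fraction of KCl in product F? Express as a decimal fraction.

Overall, product flow = 2075 kg/min.
KCl in = 753×0.539 + 374×0.598 + 948×0.354 = 965.11 kg/min.
KCl fraction in F = 0.465.

0.465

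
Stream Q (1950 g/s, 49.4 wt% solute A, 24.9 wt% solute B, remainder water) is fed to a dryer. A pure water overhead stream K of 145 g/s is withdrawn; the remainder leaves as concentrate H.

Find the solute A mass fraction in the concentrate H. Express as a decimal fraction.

solute A is not removed: 1950×0.494 = 963.3 g/s of solute A enters H.
Concentrate = 1950 − 145 = 1805 g/s.
Mass fraction = 963.3/1805 = 0.5337.

0.5337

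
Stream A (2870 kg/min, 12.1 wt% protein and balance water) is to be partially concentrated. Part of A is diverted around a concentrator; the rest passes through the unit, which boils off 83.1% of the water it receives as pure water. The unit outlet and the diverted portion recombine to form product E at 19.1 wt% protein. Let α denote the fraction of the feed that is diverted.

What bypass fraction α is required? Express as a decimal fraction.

All 2870×0.121 = 347.27 kg/min of protein reaches E, so E = 347.27/0.191 = 1818.2 kg/min and vapour = 1051.8 kg/min.
The evaporator receives (1−α)·2870 of feed at 0.879 water and removes 0.831 of that water:
0.831×0.879×(1−α)×2870 = 1051.8
(1−α) = 1051.8/2096.4 = 0.5017;  α = 0.4983.

0.498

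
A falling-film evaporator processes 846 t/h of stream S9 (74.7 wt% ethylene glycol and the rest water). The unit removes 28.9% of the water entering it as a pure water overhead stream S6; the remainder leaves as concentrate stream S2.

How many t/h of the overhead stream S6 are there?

water entering = 846×0.253 = 214.04 t/h; overhead removed = 0.289×214.04 = 61.857 t/h.

61.86 t/h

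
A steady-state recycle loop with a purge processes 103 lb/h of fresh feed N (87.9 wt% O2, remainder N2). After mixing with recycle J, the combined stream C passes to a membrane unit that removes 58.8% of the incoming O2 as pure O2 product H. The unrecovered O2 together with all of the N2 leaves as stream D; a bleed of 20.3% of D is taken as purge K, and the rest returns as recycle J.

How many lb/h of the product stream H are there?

O2 in C: m_A = 103×0.879 + (1−0.203)·(1−0.588)·m_A, so m_A = 90.537/0.6716 = 134.8 lb/h.
Product H = 0.588×134.8 = 79.263 lb/h.

79.26 lb/h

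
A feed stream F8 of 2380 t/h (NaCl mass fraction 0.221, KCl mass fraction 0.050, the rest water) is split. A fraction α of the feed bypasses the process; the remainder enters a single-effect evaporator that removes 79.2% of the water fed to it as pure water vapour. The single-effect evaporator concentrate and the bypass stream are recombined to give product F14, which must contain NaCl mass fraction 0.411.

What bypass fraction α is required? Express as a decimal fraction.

All 2380×0.221 = 525.98 t/h of NaCl reaches F14, so F14 = 525.98/0.411 = 1279.8 t/h and vapour = 1100.2 t/h.
The evaporator receives (1−α)·2380 of feed at 0.729 water and removes 0.792 of that water:
0.792×0.729×(1−α)×2380 = 1100.2
(1−α) = 1100.2/1374.1 = 0.8007;  α = 0.1993.

0.199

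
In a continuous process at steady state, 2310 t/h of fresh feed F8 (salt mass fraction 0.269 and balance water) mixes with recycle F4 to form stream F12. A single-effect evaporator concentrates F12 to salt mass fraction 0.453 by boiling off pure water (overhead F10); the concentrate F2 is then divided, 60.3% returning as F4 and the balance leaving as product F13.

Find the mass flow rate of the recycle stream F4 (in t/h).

2083 t/h

Overall salt balance (none leaves overhead): salt in fresh feed = salt in product, i.e. 2310×0.269 = (1−0.603)·F2·0.453.
F2 = 621.39/(0.453×0.397) = 3455.2 t/h.
Recycle F4 = 0.603×3455.2 = 2083.5 t/h.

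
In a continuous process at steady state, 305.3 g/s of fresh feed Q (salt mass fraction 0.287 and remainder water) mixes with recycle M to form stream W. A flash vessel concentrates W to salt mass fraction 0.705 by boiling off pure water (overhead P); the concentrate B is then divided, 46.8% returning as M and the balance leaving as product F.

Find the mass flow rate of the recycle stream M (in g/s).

Overall salt balance (none leaves overhead): salt in fresh feed = salt in product, i.e. 305.3×0.287 = (1−0.468)·B·0.705.
B = 87.621/(0.705×0.532) = 233.62 g/s.
Recycle M = 0.468×233.62 = 109.33 g/s.

109.3 g/s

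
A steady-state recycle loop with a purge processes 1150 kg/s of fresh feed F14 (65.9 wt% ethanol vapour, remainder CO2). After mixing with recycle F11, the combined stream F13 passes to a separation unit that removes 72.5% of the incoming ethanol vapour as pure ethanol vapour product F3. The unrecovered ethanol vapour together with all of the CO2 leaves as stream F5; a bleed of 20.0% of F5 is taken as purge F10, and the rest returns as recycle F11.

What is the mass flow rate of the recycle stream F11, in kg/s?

CO2 enters only via F14 and leaves only via the purge: 1150×0.341 = 0.200×(CO2 in F5), and the separation unit passes all CO2, so CO2 in F13 = CO2 in F5 = 1960.8 kg/s.
ethanol vapour in F13: m_A = 1150×0.659 + (1−0.200)·(1−0.725)·m_A, so m_A = 757.85/0.7800 = 971.6 kg/s.
F5 = (1−0.725)×971.6 + 1960.8 = 2227.9 kg/s.
Recycle F11 = (1−0.200)×2227.9 = 1782.4 kg/s.

1782 kg/s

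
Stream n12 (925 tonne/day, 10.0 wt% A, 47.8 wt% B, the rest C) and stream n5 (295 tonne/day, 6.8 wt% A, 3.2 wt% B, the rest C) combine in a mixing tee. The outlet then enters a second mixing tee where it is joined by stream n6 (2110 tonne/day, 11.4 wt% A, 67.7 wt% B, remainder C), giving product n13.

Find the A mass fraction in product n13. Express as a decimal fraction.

Overall, product flow = 3330 tonne/day.
A in = 925×0.100 + 295×0.068 + 2110×0.114 = 353.1 tonne/day.
A fraction in n13 = 0.106.

0.106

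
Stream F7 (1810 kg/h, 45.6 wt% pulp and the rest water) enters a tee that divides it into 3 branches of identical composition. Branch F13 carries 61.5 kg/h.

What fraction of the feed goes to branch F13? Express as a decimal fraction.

Fraction to F13 = 61.5/1810 = 0.0340.

0.034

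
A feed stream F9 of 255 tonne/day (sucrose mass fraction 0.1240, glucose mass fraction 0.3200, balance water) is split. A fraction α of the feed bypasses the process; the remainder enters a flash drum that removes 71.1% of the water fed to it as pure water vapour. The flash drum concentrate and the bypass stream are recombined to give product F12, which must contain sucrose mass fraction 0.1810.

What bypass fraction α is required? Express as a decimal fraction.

0.203

All 255×0.124 = 31.62 tonne/day of sucrose reaches F12, so F12 = 31.62/0.181 = 174.7 tonne/day and vapour = 80.304 tonne/day.
The evaporator receives (1−α)·255 of feed at 0.556 water and removes 0.711 of that water:
0.711×0.556×(1−α)×255 = 80.304
(1−α) = 80.304/100.81 = 0.7966;  α = 0.2034.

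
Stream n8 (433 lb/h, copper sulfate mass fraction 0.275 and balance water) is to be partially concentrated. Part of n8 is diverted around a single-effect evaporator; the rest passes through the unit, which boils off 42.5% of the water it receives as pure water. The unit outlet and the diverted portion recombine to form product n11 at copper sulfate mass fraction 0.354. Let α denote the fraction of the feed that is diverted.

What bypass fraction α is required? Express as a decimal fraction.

0.276

All 433×0.275 = 119.08 lb/h of copper sulfate reaches n11, so n11 = 119.08/0.354 = 336.37 lb/h and vapour = 96.63 lb/h.
The evaporator receives (1−α)·433 of feed at 0.725 water and removes 0.425 of that water:
0.425×0.725×(1−α)×433 = 96.63
(1−α) = 96.63/133.42 = 0.7243;  α = 0.2757.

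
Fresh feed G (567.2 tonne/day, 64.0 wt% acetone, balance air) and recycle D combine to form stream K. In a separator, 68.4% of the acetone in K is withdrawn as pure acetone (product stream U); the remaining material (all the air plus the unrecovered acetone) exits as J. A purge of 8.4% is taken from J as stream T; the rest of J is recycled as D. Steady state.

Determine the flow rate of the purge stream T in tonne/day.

air enters only via G and leaves only via the purge: 567.2×0.360 = 0.084×(air in J), and the separator passes all air, so air in K = air in J = 2430.9 tonne/day.
acetone in K: m_A = 567.2×0.640 + (1−0.084)·(1−0.684)·m_A, so m_A = 363.01/0.7105 = 510.89 tonne/day.
J = (1−0.684)×510.89 + 2430.9 = 2592.3 tonne/day.
Purge T = 0.084×2592.3 = 217.75 tonne/day.

217.8 tonne/day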